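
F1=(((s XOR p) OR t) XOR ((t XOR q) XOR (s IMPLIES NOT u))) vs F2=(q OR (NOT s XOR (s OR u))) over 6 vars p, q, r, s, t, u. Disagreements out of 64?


F1 = (((s XOR p) OR t) XOR ((t XOR q) XOR (s IMPLIES NOT u)))
F2 = (q OR (NOT s XOR (s OR u)))
Evaluate both on each of 64 rows (bits = p,q,r,s,t,u):
  row 0 [000000]: F1=1 F2=1 -> 0
  row 1 [000001]: F1=1 F2=0 (differ) -> 1
  row 2 [000010]: F1=1 F2=1 -> 0
  row 3 [000011]: F1=1 F2=0 (differ) -> 1
  row 4 [000100]: F1=0 F2=1 (differ) -> 1
  (every remaining row is evaluated the same way; all 64 results are listed next)
Full result column, 8 rows per line (p,q,r fixed per line; s,t,u runs 000..111 left to right):
  rows 0-7 [p,q,r=000]: 01011001  (ones: 4)
  rows 8-15 [p,q,r=001]: 01011001  (ones: 4)
  rows 16-23 [p,q,r=010]: 11110110  (ones: 6)
  rows 24-31 [p,q,r=011]: 11110110  (ones: 6)
  rows 32-39 [p,q,r=100]: 10010101  (ones: 4)
  rows 40-47 [p,q,r=101]: 10010101  (ones: 4)
  rows 48-55 [p,q,r=110]: 00111010  (ones: 4)
  rows 56-63 [p,q,r=111]: 00111010  (ones: 4)
Disagreements = 4+4+6+6+4+4+4+4 = 36

36


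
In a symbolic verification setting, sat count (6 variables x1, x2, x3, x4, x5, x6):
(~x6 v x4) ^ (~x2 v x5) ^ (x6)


CNF with 3 clauses over 6 vars (64 assignments).
An assignment satisfies CNF iff every clause has >=1 true literal.
Check each row (bits = x1,x2,x3,x4,x5,x6; clause T/F shown):
  row 0 [000000]: clauses=TTF -> 0
  row 1 [000001]: clauses=FTT -> 0
  row 2 [000010]: clauses=TTF -> 0
  row 3 [000011]: clauses=FTT -> 0
  row 4 [000100]: clauses=TTF -> 0
  (every remaining row is evaluated the same way; all 64 results are listed next)
Full result column, 8 rows per line (x1,x2,x3 fixed per line; x4,x5,x6 runs 000..111 left to right):
  rows 0-7 [x1,x2,x3=000]: 00000101  (ones: 2)
  rows 8-15 [x1,x2,x3=001]: 00000101  (ones: 2)
  rows 16-23 [x1,x2,x3=010]: 00000001  (ones: 1)
  rows 24-31 [x1,x2,x3=011]: 00000001  (ones: 1)
  rows 32-39 [x1,x2,x3=100]: 00000101  (ones: 2)
  rows 40-47 [x1,x2,x3=101]: 00000101  (ones: 2)
  rows 48-55 [x1,x2,x3=110]: 00000001  (ones: 1)
  rows 56-63 [x1,x2,x3=111]: 00000001  (ones: 1)
Satisfying assignments = 2+2+1+1+2+2+1+1 = 12

12


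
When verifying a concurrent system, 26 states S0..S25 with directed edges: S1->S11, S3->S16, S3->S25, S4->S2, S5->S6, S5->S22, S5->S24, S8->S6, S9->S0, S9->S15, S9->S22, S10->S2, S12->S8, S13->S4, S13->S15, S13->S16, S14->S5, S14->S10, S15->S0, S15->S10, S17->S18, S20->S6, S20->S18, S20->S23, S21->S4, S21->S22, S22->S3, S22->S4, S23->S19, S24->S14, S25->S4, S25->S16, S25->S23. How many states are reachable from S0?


BFS from S0:
  layer 0: {S0}
Reachable set: {S0}
Count = 1

1


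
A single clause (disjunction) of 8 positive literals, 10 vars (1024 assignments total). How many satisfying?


Step 1: Total=2^10=1024
Step 2: Unsat when all 8 false: 2^2=4
Step 3: Sat=1024-4=1020

1020


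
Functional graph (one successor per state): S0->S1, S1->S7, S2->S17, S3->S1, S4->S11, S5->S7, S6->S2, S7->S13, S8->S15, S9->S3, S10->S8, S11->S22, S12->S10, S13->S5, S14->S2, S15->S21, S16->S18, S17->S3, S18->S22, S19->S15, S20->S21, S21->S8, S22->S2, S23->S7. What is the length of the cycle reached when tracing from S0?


Trace from S0 until a state repeats:
  S0 -> S1 -> S7 -> S13 -> S5 -> S7
S7 first seen at step 2, revisited at step 5.
Cycle length = 5 - 2 = 3

3


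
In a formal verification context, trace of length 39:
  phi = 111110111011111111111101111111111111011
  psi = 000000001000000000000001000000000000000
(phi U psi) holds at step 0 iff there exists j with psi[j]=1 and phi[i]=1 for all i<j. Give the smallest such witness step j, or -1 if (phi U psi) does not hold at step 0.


(phi U psi) at 0: need smallest j with psi[j]=1 and phi[i]=1 for all i in [0,j).
Scan from step 0:
  step 0: phi=1, psi=0 -> continue
  step 1: phi=1, psi=0 -> continue
  step 2: phi=1, psi=0 -> continue
  step 3: phi=1, psi=0 -> continue
  step 5: phi=0 -> phi-prefix broken from here
  step 8: psi=1 but phi already failed -> not a witness
  step 23: psi=1 but phi already failed -> not a witness
  end of trace: no witness -> -1
Witness step = -1

-1


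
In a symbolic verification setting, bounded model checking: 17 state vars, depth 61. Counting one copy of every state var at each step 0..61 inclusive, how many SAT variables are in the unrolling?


BMC unrolls to depth k, creating one copy of each state var for steps 0..k.
Step count = 61 + 1 = 62 (steps 0 through 61)
Vars per step = 17
Total = 17 * 62 = 1054

1054


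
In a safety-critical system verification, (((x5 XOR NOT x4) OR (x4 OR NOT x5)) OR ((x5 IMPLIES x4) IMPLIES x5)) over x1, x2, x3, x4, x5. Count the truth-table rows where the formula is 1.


Formula: (((x5 XOR NOT x4) OR (x4 OR NOT x5)) OR ((x5 IMPLIES x4) IMPLIES x5)) over 5 vars (32 rows)
Evaluate each row (x1, x2, x3, x4, x5 as bits, MSB first):
  row 0 [00000]: (((0 XOR NOT 0) OR (0 OR NOT 0)) OR ((0 IMPLIES 0) IMPLIES 0)) -> 1
  row 1 [00001]: (((1 XOR NOT 0) OR (0 OR NOT 1)) OR ((1 IMPLIES 0) IMPLIES 1)) -> 1
  row 2 [00010]: (((0 XOR NOT 1) OR (1 OR NOT 0)) OR ((0 IMPLIES 1) IMPLIES 0)) -> 1
  row 3 [00011]: (((1 XOR NOT 1) OR (1 OR NOT 1)) OR ((1 IMPLIES 1) IMPLIES 1)) -> 1
  row 4 [00100]: (((0 XOR NOT 0) OR (0 OR NOT 0)) OR ((0 IMPLIES 0) IMPLIES 0)) -> 1
  row 5 [00101]: (((1 XOR NOT 0) OR (0 OR NOT 1)) OR ((1 IMPLIES 0) IMPLIES 1)) -> 1
  row 6 [00110]: (((0 XOR NOT 1) OR (1 OR NOT 0)) OR ((0 IMPLIES 1) IMPLIES 0)) -> 1
  row 7 [00111]: (((1 XOR NOT 1) OR (1 OR NOT 1)) OR ((1 IMPLIES 1) IMPLIES 1)) -> 1
  row 8 [01000]: (((0 XOR NOT 0) OR (0 OR NOT 0)) OR ((0 IMPLIES 0) IMPLIES 0)) -> 1
  row 9 [01001]: (((1 XOR NOT 0) OR (0 OR NOT 1)) OR ((1 IMPLIES 0) IMPLIES 1)) -> 1
  row 10 [01010]: (((0 XOR NOT 1) OR (1 OR NOT 0)) OR ((0 IMPLIES 1) IMPLIES 0)) -> 1
  row 11 [01011]: (((1 XOR NOT 1) OR (1 OR NOT 1)) OR ((1 IMPLIES 1) IMPLIES 1)) -> 1
  row 12 [01100]: (((0 XOR NOT 0) OR (0 OR NOT 0)) OR ((0 IMPLIES 0) IMPLIES 0)) -> 1
  row 13 [01101]: (((1 XOR NOT 0) OR (0 OR NOT 1)) OR ((1 IMPLIES 0) IMPLIES 1)) -> 1
  row 14 [01110]: (((0 XOR NOT 1) OR (1 OR NOT 0)) OR ((0 IMPLIES 1) IMPLIES 0)) -> 1
  row 15 [01111]: (((1 XOR NOT 1) OR (1 OR NOT 1)) OR ((1 IMPLIES 1) IMPLIES 1)) -> 1
  row 16 [10000]: (((0 XOR NOT 0) OR (0 OR NOT 0)) OR ((0 IMPLIES 0) IMPLIES 0)) -> 1
  row 17 [10001]: (((1 XOR NOT 0) OR (0 OR NOT 1)) OR ((1 IMPLIES 0) IMPLIES 1)) -> 1
  row 18 [10010]: (((0 XOR NOT 1) OR (1 OR NOT 0)) OR ((0 IMPLIES 1) IMPLIES 0)) -> 1
  row 19 [10011]: (((1 XOR NOT 1) OR (1 OR NOT 1)) OR ((1 IMPLIES 1) IMPLIES 1)) -> 1
  row 20 [10100]: (((0 XOR NOT 0) OR (0 OR NOT 0)) OR ((0 IMPLIES 0) IMPLIES 0)) -> 1
  row 21 [10101]: (((1 XOR NOT 0) OR (0 OR NOT 1)) OR ((1 IMPLIES 0) IMPLIES 1)) -> 1
  row 22 [10110]: (((0 XOR NOT 1) OR (1 OR NOT 0)) OR ((0 IMPLIES 1) IMPLIES 0)) -> 1
  row 23 [10111]: (((1 XOR NOT 1) OR (1 OR NOT 1)) OR ((1 IMPLIES 1) IMPLIES 1)) -> 1
  row 24 [11000]: (((0 XOR NOT 0) OR (0 OR NOT 0)) OR ((0 IMPLIES 0) IMPLIES 0)) -> 1
  row 25 [11001]: (((1 XOR NOT 0) OR (0 OR NOT 1)) OR ((1 IMPLIES 0) IMPLIES 1)) -> 1
  row 26 [11010]: (((0 XOR NOT 1) OR (1 OR NOT 0)) OR ((0 IMPLIES 1) IMPLIES 0)) -> 1
  row 27 [11011]: (((1 XOR NOT 1) OR (1 OR NOT 1)) OR ((1 IMPLIES 1) IMPLIES 1)) -> 1
  row 28 [11100]: (((0 XOR NOT 0) OR (0 OR NOT 0)) OR ((0 IMPLIES 0) IMPLIES 0)) -> 1
  row 29 [11101]: (((1 XOR NOT 0) OR (0 OR NOT 1)) OR ((1 IMPLIES 0) IMPLIES 1)) -> 1
  row 30 [11110]: (((0 XOR NOT 1) OR (1 OR NOT 0)) OR ((0 IMPLIES 1) IMPLIES 0)) -> 1
  row 31 [11111]: (((1 XOR NOT 1) OR (1 OR NOT 1)) OR ((1 IMPLIES 1) IMPLIES 1)) -> 1
Full result column, 8 rows per line (x1,x2 fixed per line; x3,x4,x5 runs 000..111 left to right):
  rows 0-7 [x1,x2=00]: 11111111  (ones: 8)
  rows 8-15 [x1,x2=01]: 11111111  (ones: 8)
  rows 16-23 [x1,x2=10]: 11111111  (ones: 8)
  rows 24-31 [x1,x2=11]: 11111111  (ones: 8)
Count of 1-rows = 8+8+8+8 = 32

32


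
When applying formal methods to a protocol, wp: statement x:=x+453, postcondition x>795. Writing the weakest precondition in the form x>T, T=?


Formula: wp(x:=E, P) = P[E/x] (substitute E for x in postcondition)
Step 1: Postcondition: x>795
Step 2: Substitute x+453 for x: x+453>795
Step 3: Solve for x: x > 795-453 = 342

342


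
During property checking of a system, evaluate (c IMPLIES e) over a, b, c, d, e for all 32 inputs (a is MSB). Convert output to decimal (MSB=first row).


Formula: (c IMPLIES e) over a, b, c, d, e (32 rows)
Evaluate each row (bits = a,b,c,d,e, MSB first):
  row 0 [00000]: (0 IMPLIES 0) -> 1
  row 1 [00001]: (0 IMPLIES 1) -> 1
  row 2 [00010]: (0 IMPLIES 0) -> 1
  row 3 [00011]: (0 IMPLIES 1) -> 1
  row 4 [00100]: (1 IMPLIES 0) -> 0
  row 5 [00101]: (1 IMPLIES 1) -> 1
  row 6 [00110]: (1 IMPLIES 0) -> 0
  row 7 [00111]: (1 IMPLIES 1) -> 1
  row 8 [01000]: (0 IMPLIES 0) -> 1
  row 9 [01001]: (0 IMPLIES 1) -> 1
  row 10 [01010]: (0 IMPLIES 0) -> 1
  row 11 [01011]: (0 IMPLIES 1) -> 1
  row 12 [01100]: (1 IMPLIES 0) -> 0
  row 13 [01101]: (1 IMPLIES 1) -> 1
  row 14 [01110]: (1 IMPLIES 0) -> 0
  row 15 [01111]: (1 IMPLIES 1) -> 1
  row 16 [10000]: (0 IMPLIES 0) -> 1
  row 17 [10001]: (0 IMPLIES 1) -> 1
  row 18 [10010]: (0 IMPLIES 0) -> 1
  row 19 [10011]: (0 IMPLIES 1) -> 1
  row 20 [10100]: (1 IMPLIES 0) -> 0
  row 21 [10101]: (1 IMPLIES 1) -> 1
  row 22 [10110]: (1 IMPLIES 0) -> 0
  row 23 [10111]: (1 IMPLIES 1) -> 1
  row 24 [11000]: (0 IMPLIES 0) -> 1
  row 25 [11001]: (0 IMPLIES 1) -> 1
  row 26 [11010]: (0 IMPLIES 0) -> 1
  row 27 [11011]: (0 IMPLIES 1) -> 1
  row 28 [11100]: (1 IMPLIES 0) -> 0
  row 29 [11101]: (1 IMPLIES 1) -> 1
  row 30 [11110]: (1 IMPLIES 0) -> 0
  row 31 [11111]: (1 IMPLIES 1) -> 1
Full result column, 4 rows per line (a,b,c fixed per line; d,e runs 00..11 left to right):
  rows 0-3 [a,b,c=000]: 1111  = hex F
  rows 4-7 [a,b,c=001]: 0101  = hex 5
  rows 8-11 [a,b,c=010]: 1111  = hex F
  rows 12-15 [a,b,c=011]: 0101  = hex 5
  rows 16-19 [a,b,c=100]: 1111  = hex F
  rows 20-23 [a,b,c=101]: 0101  = hex 5
  rows 24-27 [a,b,c=110]: 1111  = hex F
  rows 28-31 [a,b,c=111]: 0101  = hex 5
Output column (row 0 .. row 31) = 11110101111101011111010111110101
Output column grouped in 4s = 1111 0101 1111 0101 1111 0101 1111 0101 = 0xF5F5F5F5
Convert to decimal digit by digit (value = value*16 + digit):
  F -> 15
  15*16 + 5 = 245
  245*16 + 15 (F) = 3935
  3935*16 + 5 = 62965
  62965*16 + 15 (F) = 1007455
  1007455*16 + 5 = 16119285
  16119285*16 + 15 (F) = 257908575
  257908575*16 + 5 = 4126537205
Decimal = 4126537205

4126537205


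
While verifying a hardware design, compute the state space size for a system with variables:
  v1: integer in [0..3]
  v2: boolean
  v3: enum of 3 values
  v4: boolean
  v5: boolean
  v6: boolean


State space = product of domain sizes of all variables.
Domain sizes:
  v1 (integer in [0..3]): 4
  v2 (boolean): 2
  v3 (enum of 3 values): 3
  v4 (boolean): 2
  v5 (boolean): 2
  v6 (boolean): 2
Product = 4 * 2 * 3 * 2 * 2 * 2 = 192

192


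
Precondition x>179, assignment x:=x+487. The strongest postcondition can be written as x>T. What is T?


Formula: sp(P, x:=E) = exists old_x. (x = E[old_x/x]) AND P[old_x/x] (old_x is the value of x before the assignment; eliminate old_x by solving x = E[old_x/x] for old_x)
Step 1: Precondition P: x>179, i.e. old_x > 179
Step 2: Assignment gives x = old_x + 487, so old_x = x - 487
Step 3: Substitute into P: x - 487 > 179
Step 4: Simplify: x > 179+487 = 666

666


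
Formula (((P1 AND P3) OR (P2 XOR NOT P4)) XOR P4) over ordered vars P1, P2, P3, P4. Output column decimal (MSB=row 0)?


Formula: (((P1 AND P3) OR (P2 XOR NOT P4)) XOR P4) over P1, P2, P3, P4 (16 rows)
Evaluate each row (bits = P1,P2,P3,P4, MSB first):
  row 0 [0000]: (((0 AND 0) OR (0 XOR NOT 0)) XOR 0) -> 1
  row 1 [0001]: (((0 AND 0) OR (0 XOR NOT 1)) XOR 1) -> 1
  row 2 [0010]: (((0 AND 1) OR (0 XOR NOT 0)) XOR 0) -> 1
  row 3 [0011]: (((0 AND 1) OR (0 XOR NOT 1)) XOR 1) -> 1
  row 4 [0100]: (((0 AND 0) OR (1 XOR NOT 0)) XOR 0) -> 0
  row 5 [0101]: (((0 AND 0) OR (1 XOR NOT 1)) XOR 1) -> 0
  row 6 [0110]: (((0 AND 1) OR (1 XOR NOT 0)) XOR 0) -> 0
  row 7 [0111]: (((0 AND 1) OR (1 XOR NOT 1)) XOR 1) -> 0
  row 8 [1000]: (((1 AND 0) OR (0 XOR NOT 0)) XOR 0) -> 1
  row 9 [1001]: (((1 AND 0) OR (0 XOR NOT 1)) XOR 1) -> 1
  row 10 [1010]: (((1 AND 1) OR (0 XOR NOT 0)) XOR 0) -> 1
  row 11 [1011]: (((1 AND 1) OR (0 XOR NOT 1)) XOR 1) -> 0
  row 12 [1100]: (((1 AND 0) OR (1 XOR NOT 0)) XOR 0) -> 0
  row 13 [1101]: (((1 AND 0) OR (1 XOR NOT 1)) XOR 1) -> 0
  row 14 [1110]: (((1 AND 1) OR (1 XOR NOT 0)) XOR 0) -> 1
  row 15 [1111]: (((1 AND 1) OR (1 XOR NOT 1)) XOR 1) -> 0
Full result column, 4 rows per line (P1,P2 fixed per line; P3,P4 runs 00..11 left to right):
  rows 0-3 [P1,P2=00]: 1111  = hex F
  rows 4-7 [P1,P2=01]: 0000  = hex 0
  rows 8-11 [P1,P2=10]: 1110  = hex E
  rows 12-15 [P1,P2=11]: 0010  = hex 2
Output column (row 0 .. row 15) = 1111000011100010
Output column grouped in 4s = 1111 0000 1110 0010 = 0xF0E2
Convert to decimal digit by digit (value = value*16 + digit):
  F -> 15
  15*16 + 0 = 240
  240*16 + 14 (E) = 3854
  3854*16 + 2 = 61666
Decimal = 61666

61666


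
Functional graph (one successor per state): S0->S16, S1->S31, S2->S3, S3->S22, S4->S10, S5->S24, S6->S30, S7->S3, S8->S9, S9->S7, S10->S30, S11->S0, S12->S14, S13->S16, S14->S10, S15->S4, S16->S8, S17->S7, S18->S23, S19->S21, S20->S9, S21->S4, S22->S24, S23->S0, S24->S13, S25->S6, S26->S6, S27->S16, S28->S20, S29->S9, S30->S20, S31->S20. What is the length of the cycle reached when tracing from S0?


Trace from S0 until a state repeats:
  S0 -> S16 -> S8 -> S9 -> S7 -> S3 -> S22 -> S24 -> S13 -> S16
S16 first seen at step 1, revisited at step 9.
Cycle length = 9 - 1 = 8

8


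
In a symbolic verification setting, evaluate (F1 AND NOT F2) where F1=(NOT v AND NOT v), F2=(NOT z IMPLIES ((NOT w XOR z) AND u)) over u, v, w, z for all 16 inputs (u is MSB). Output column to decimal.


F1 = (NOT v AND NOT v)
F2 = (NOT z IMPLIES ((NOT w XOR z) AND u))
Counterexample to F1=>F2 is where F1=1 and F2=0.
Evaluate each row (bits = u,v,w,z, MSB first):
  row 0 [0000]: F1=1 F2=0 -> F1&~F2 -> 1
  row 1 [0001]: F1=1 F2=1 -> F1&~F2 -> 0
  row 2 [0010]: F1=1 F2=0 -> F1&~F2 -> 1
  row 3 [0011]: F1=1 F2=1 -> F1&~F2 -> 0
  row 4 [0100]: F1=0 F2=0 -> F1&~F2 -> 0
  row 5 [0101]: F1=0 F2=1 -> F1&~F2 -> 0
  row 6 [0110]: F1=0 F2=0 -> F1&~F2 -> 0
  row 7 [0111]: F1=0 F2=1 -> F1&~F2 -> 0
  row 8 [1000]: F1=1 F2=1 -> F1&~F2 -> 0
  row 9 [1001]: F1=1 F2=1 -> F1&~F2 -> 0
  row 10 [1010]: F1=1 F2=0 -> F1&~F2 -> 1
  row 11 [1011]: F1=1 F2=1 -> F1&~F2 -> 0
  row 12 [1100]: F1=0 F2=1 -> F1&~F2 -> 0
  row 13 [1101]: F1=0 F2=1 -> F1&~F2 -> 0
  row 14 [1110]: F1=0 F2=0 -> F1&~F2 -> 0
  row 15 [1111]: F1=0 F2=1 -> F1&~F2 -> 0
Full result column, 4 rows per line (u,v fixed per line; w,z runs 00..11 left to right):
  rows 0-3 [u,v=00]: 1010  = hex A
  rows 4-7 [u,v=01]: 0000  = hex 0
  rows 8-11 [u,v=10]: 0010  = hex 2
  rows 12-15 [u,v=11]: 0000  = hex 0
Counterexample vector (row 0 .. row 15) = 1010000000100000
Output column grouped in 4s = 1010 0000 0010 0000 = 0xA020
Convert to decimal digit by digit (value = value*16 + digit):
  A -> 10
  10*16 + 0 = 160
  160*16 + 2 = 2562
  2562*16 + 0 = 40992
Decimal = 40992

40992


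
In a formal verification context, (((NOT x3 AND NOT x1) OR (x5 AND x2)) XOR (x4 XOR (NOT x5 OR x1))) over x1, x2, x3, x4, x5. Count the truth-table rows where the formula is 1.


Formula: (((NOT x3 AND NOT x1) OR (x5 AND x2)) XOR (x4 XOR (NOT x5 OR x1))) over 5 vars (32 rows)
Evaluate each row (x1, x2, x3, x4, x5 as bits, MSB first):
  row 0 [00000]: (((NOT 0 AND NOT 0) OR (0 AND 0)) XOR (0 XOR (NOT 0 OR 0))) -> 0
  row 1 [00001]: (((NOT 0 AND NOT 0) OR (1 AND 0)) XOR (0 XOR (NOT 1 OR 0))) -> 1
  row 2 [00010]: (((NOT 0 AND NOT 0) OR (0 AND 0)) XOR (1 XOR (NOT 0 OR 0))) -> 1
  row 3 [00011]: (((NOT 0 AND NOT 0) OR (1 AND 0)) XOR (1 XOR (NOT 1 OR 0))) -> 0
  row 4 [00100]: (((NOT 1 AND NOT 0) OR (0 AND 0)) XOR (0 XOR (NOT 0 OR 0))) -> 1
  row 5 [00101]: (((NOT 1 AND NOT 0) OR (1 AND 0)) XOR (0 XOR (NOT 1 OR 0))) -> 0
  row 6 [00110]: (((NOT 1 AND NOT 0) OR (0 AND 0)) XOR (1 XOR (NOT 0 OR 0))) -> 0
  row 7 [00111]: (((NOT 1 AND NOT 0) OR (1 AND 0)) XOR (1 XOR (NOT 1 OR 0))) -> 1
  row 8 [01000]: (((NOT 0 AND NOT 0) OR (0 AND 1)) XOR (0 XOR (NOT 0 OR 0))) -> 0
  row 9 [01001]: (((NOT 0 AND NOT 0) OR (1 AND 1)) XOR (0 XOR (NOT 1 OR 0))) -> 1
  row 10 [01010]: (((NOT 0 AND NOT 0) OR (0 AND 1)) XOR (1 XOR (NOT 0 OR 0))) -> 1
  row 11 [01011]: (((NOT 0 AND NOT 0) OR (1 AND 1)) XOR (1 XOR (NOT 1 OR 0))) -> 0
  row 12 [01100]: (((NOT 1 AND NOT 0) OR (0 AND 1)) XOR (0 XOR (NOT 0 OR 0))) -> 1
  row 13 [01101]: (((NOT 1 AND NOT 0) OR (1 AND 1)) XOR (0 XOR (NOT 1 OR 0))) -> 1
  row 14 [01110]: (((NOT 1 AND NOT 0) OR (0 AND 1)) XOR (1 XOR (NOT 0 OR 0))) -> 0
  row 15 [01111]: (((NOT 1 AND NOT 0) OR (1 AND 1)) XOR (1 XOR (NOT 1 OR 0))) -> 0
  row 16 [10000]: (((NOT 0 AND NOT 1) OR (0 AND 0)) XOR (0 XOR (NOT 0 OR 1))) -> 1
  row 17 [10001]: (((NOT 0 AND NOT 1) OR (1 AND 0)) XOR (0 XOR (NOT 1 OR 1))) -> 1
  row 18 [10010]: (((NOT 0 AND NOT 1) OR (0 AND 0)) XOR (1 XOR (NOT 0 OR 1))) -> 0
  row 19 [10011]: (((NOT 0 AND NOT 1) OR (1 AND 0)) XOR (1 XOR (NOT 1 OR 1))) -> 0
  row 20 [10100]: (((NOT 1 AND NOT 1) OR (0 AND 0)) XOR (0 XOR (NOT 0 OR 1))) -> 1
  row 21 [10101]: (((NOT 1 AND NOT 1) OR (1 AND 0)) XOR (0 XOR (NOT 1 OR 1))) -> 1
  row 22 [10110]: (((NOT 1 AND NOT 1) OR (0 AND 0)) XOR (1 XOR (NOT 0 OR 1))) -> 0
  row 23 [10111]: (((NOT 1 AND NOT 1) OR (1 AND 0)) XOR (1 XOR (NOT 1 OR 1))) -> 0
  row 24 [11000]: (((NOT 0 AND NOT 1) OR (0 AND 1)) XOR (0 XOR (NOT 0 OR 1))) -> 1
  row 25 [11001]: (((NOT 0 AND NOT 1) OR (1 AND 1)) XOR (0 XOR (NOT 1 OR 1))) -> 0
  row 26 [11010]: (((NOT 0 AND NOT 1) OR (0 AND 1)) XOR (1 XOR (NOT 0 OR 1))) -> 0
  row 27 [11011]: (((NOT 0 AND NOT 1) OR (1 AND 1)) XOR (1 XOR (NOT 1 OR 1))) -> 1
  row 28 [11100]: (((NOT 1 AND NOT 1) OR (0 AND 1)) XOR (0 XOR (NOT 0 OR 1))) -> 1
  row 29 [11101]: (((NOT 1 AND NOT 1) OR (1 AND 1)) XOR (0 XOR (NOT 1 OR 1))) -> 0
  row 30 [11110]: (((NOT 1 AND NOT 1) OR (0 AND 1)) XOR (1 XOR (NOT 0 OR 1))) -> 0
  row 31 [11111]: (((NOT 1 AND NOT 1) OR (1 AND 1)) XOR (1 XOR (NOT 1 OR 1))) -> 1
Full result column, 8 rows per line (x1,x2 fixed per line; x3,x4,x5 runs 000..111 left to right):
  rows 0-7 [x1,x2=00]: 01101001  (ones: 4)
  rows 8-15 [x1,x2=01]: 01101100  (ones: 4)
  rows 16-23 [x1,x2=10]: 11001100  (ones: 4)
  rows 24-31 [x1,x2=11]: 10011001  (ones: 4)
Count of 1-rows = 4+4+4+4 = 16

16


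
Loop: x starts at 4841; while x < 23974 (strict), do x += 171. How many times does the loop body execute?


Step 1: x goes from 4841 toward 23974 by 171; the body runs while x<23974, so iterations = ceil((bound-start)/step)
Step 2: Distance=19133
Step 3: ceil(19133/171)=112

112


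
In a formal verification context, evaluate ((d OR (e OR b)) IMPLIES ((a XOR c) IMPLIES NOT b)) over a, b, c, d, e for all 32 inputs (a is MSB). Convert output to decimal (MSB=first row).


Formula: ((d OR (e OR b)) IMPLIES ((a XOR c) IMPLIES NOT b)) over a, b, c, d, e (32 rows)
Evaluate each row (bits = a,b,c,d,e, MSB first):
  row 0 [00000]: ((0 OR (0 OR 0)) IMPLIES ((0 XOR 0) IMPLIES NOT 0)) -> 1
  row 1 [00001]: ((0 OR (1 OR 0)) IMPLIES ((0 XOR 0) IMPLIES NOT 0)) -> 1
  row 2 [00010]: ((1 OR (0 OR 0)) IMPLIES ((0 XOR 0) IMPLIES NOT 0)) -> 1
  row 3 [00011]: ((1 OR (1 OR 0)) IMPLIES ((0 XOR 0) IMPLIES NOT 0)) -> 1
  row 4 [00100]: ((0 OR (0 OR 0)) IMPLIES ((0 XOR 1) IMPLIES NOT 0)) -> 1
  row 5 [00101]: ((0 OR (1 OR 0)) IMPLIES ((0 XOR 1) IMPLIES NOT 0)) -> 1
  row 6 [00110]: ((1 OR (0 OR 0)) IMPLIES ((0 XOR 1) IMPLIES NOT 0)) -> 1
  row 7 [00111]: ((1 OR (1 OR 0)) IMPLIES ((0 XOR 1) IMPLIES NOT 0)) -> 1
  row 8 [01000]: ((0 OR (0 OR 1)) IMPLIES ((0 XOR 0) IMPLIES NOT 1)) -> 1
  row 9 [01001]: ((0 OR (1 OR 1)) IMPLIES ((0 XOR 0) IMPLIES NOT 1)) -> 1
  row 10 [01010]: ((1 OR (0 OR 1)) IMPLIES ((0 XOR 0) IMPLIES NOT 1)) -> 1
  row 11 [01011]: ((1 OR (1 OR 1)) IMPLIES ((0 XOR 0) IMPLIES NOT 1)) -> 1
  row 12 [01100]: ((0 OR (0 OR 1)) IMPLIES ((0 XOR 1) IMPLIES NOT 1)) -> 0
  row 13 [01101]: ((0 OR (1 OR 1)) IMPLIES ((0 XOR 1) IMPLIES NOT 1)) -> 0
  row 14 [01110]: ((1 OR (0 OR 1)) IMPLIES ((0 XOR 1) IMPLIES NOT 1)) -> 0
  row 15 [01111]: ((1 OR (1 OR 1)) IMPLIES ((0 XOR 1) IMPLIES NOT 1)) -> 0
  row 16 [10000]: ((0 OR (0 OR 0)) IMPLIES ((1 XOR 0) IMPLIES NOT 0)) -> 1
  row 17 [10001]: ((0 OR (1 OR 0)) IMPLIES ((1 XOR 0) IMPLIES NOT 0)) -> 1
  row 18 [10010]: ((1 OR (0 OR 0)) IMPLIES ((1 XOR 0) IMPLIES NOT 0)) -> 1
  row 19 [10011]: ((1 OR (1 OR 0)) IMPLIES ((1 XOR 0) IMPLIES NOT 0)) -> 1
  row 20 [10100]: ((0 OR (0 OR 0)) IMPLIES ((1 XOR 1) IMPLIES NOT 0)) -> 1
  row 21 [10101]: ((0 OR (1 OR 0)) IMPLIES ((1 XOR 1) IMPLIES NOT 0)) -> 1
  row 22 [10110]: ((1 OR (0 OR 0)) IMPLIES ((1 XOR 1) IMPLIES NOT 0)) -> 1
  row 23 [10111]: ((1 OR (1 OR 0)) IMPLIES ((1 XOR 1) IMPLIES NOT 0)) -> 1
  row 24 [11000]: ((0 OR (0 OR 1)) IMPLIES ((1 XOR 0) IMPLIES NOT 1)) -> 0
  row 25 [11001]: ((0 OR (1 OR 1)) IMPLIES ((1 XOR 0) IMPLIES NOT 1)) -> 0
  row 26 [11010]: ((1 OR (0 OR 1)) IMPLIES ((1 XOR 0) IMPLIES NOT 1)) -> 0
  row 27 [11011]: ((1 OR (1 OR 1)) IMPLIES ((1 XOR 0) IMPLIES NOT 1)) -> 0
  row 28 [11100]: ((0 OR (0 OR 1)) IMPLIES ((1 XOR 1) IMPLIES NOT 1)) -> 1
  row 29 [11101]: ((0 OR (1 OR 1)) IMPLIES ((1 XOR 1) IMPLIES NOT 1)) -> 1
  row 30 [11110]: ((1 OR (0 OR 1)) IMPLIES ((1 XOR 1) IMPLIES NOT 1)) -> 1
  row 31 [11111]: ((1 OR (1 OR 1)) IMPLIES ((1 XOR 1) IMPLIES NOT 1)) -> 1
Full result column, 4 rows per line (a,b,c fixed per line; d,e runs 00..11 left to right):
  rows 0-3 [a,b,c=000]: 1111  = hex F
  rows 4-7 [a,b,c=001]: 1111  = hex F
  rows 8-11 [a,b,c=010]: 1111  = hex F
  rows 12-15 [a,b,c=011]: 0000  = hex 0
  rows 16-19 [a,b,c=100]: 1111  = hex F
  rows 20-23 [a,b,c=101]: 1111  = hex F
  rows 24-27 [a,b,c=110]: 0000  = hex 0
  rows 28-31 [a,b,c=111]: 1111  = hex F
Output column (row 0 .. row 31) = 11111111111100001111111100001111
Output column grouped in 4s = 1111 1111 1111 0000 1111 1111 0000 1111 = 0xFFF0FF0F
Convert to decimal digit by digit (value = value*16 + digit):
  F -> 15
  15*16 + 15 (F) = 255
  255*16 + 15 (F) = 4095
  4095*16 + 0 = 65520
  65520*16 + 15 (F) = 1048335
  1048335*16 + 15 (F) = 16773375
  16773375*16 + 0 = 268374000
  268374000*16 + 15 (F) = 4293984015
Decimal = 4293984015

4293984015


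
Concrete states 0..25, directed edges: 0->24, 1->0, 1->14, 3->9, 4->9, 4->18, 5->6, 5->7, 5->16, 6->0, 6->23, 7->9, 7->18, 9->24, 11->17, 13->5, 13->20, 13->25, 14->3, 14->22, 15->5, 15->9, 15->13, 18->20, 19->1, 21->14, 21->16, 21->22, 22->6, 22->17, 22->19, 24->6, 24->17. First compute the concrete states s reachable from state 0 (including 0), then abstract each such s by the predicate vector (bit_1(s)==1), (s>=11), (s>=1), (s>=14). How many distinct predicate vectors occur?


BFS from 0:
Concrete reachable: {0, 6, 17, 23, 24}
Abstract via predicates (bit_1(s)==1), (s>=11), (s>=1), (s>=14):
  (0,0,0,0) <- {0}
  (0,1,1,1) <- {17, 24}
  (1,0,1,0) <- {6}
  (1,1,1,1) <- {23}
Distinct abstract states = 4

4


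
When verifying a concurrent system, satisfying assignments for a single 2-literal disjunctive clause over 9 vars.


Step 1: Total=2^9=512
Step 2: Unsat when all 2 false: 2^7=128
Step 3: Sat=512-128=384

384


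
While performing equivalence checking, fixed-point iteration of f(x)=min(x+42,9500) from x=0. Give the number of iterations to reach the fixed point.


Step 1: x=0, cap=9500, increment=42
Step 2: x grows by 42 each step until capped at 9500; fixed point is x=9500
Step 3: iterations = ceil(9500/42) = 227

227


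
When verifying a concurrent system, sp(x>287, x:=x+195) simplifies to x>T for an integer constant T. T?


Formula: sp(P, x:=E) = exists old_x. (x = E[old_x/x]) AND P[old_x/x] (old_x is the value of x before the assignment; eliminate old_x by solving x = E[old_x/x] for old_x)
Step 1: Precondition P: x>287, i.e. old_x > 287
Step 2: Assignment gives x = old_x + 195, so old_x = x - 195
Step 3: Substitute into P: x - 195 > 287
Step 4: Simplify: x > 287+195 = 482

482


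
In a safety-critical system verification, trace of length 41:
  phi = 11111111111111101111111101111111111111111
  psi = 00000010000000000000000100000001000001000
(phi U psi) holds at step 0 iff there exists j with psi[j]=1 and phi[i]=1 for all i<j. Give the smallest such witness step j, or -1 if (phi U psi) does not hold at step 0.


(phi U psi) at 0: need smallest j with psi[j]=1 and phi[i]=1 for all i in [0,j).
Scan from step 0:
  step 0: phi=1, psi=0 -> continue
  step 1: phi=1, psi=0 -> continue
  step 2: phi=1, psi=0 -> continue
  step 3: phi=1, psi=0 -> continue
  step 6: psi=1 and phi held for [0,6) -> witness found
Witness step = 6

6


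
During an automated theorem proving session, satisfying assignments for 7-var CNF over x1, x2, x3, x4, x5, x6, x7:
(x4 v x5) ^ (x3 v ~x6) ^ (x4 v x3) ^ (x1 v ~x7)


CNF with 4 clauses over 7 vars (128 assignments).
An assignment satisfies CNF iff every clause has >=1 true literal.
Check each row (bits = x1,x2,x3,x4,x5,x6,x7; clause T/F shown):
  row 0 [0000000]: clauses=FTFT -> 0
  row 1 [0000001]: clauses=FTFF -> 0
  row 2 [0000010]: clauses=FFFT -> 0
  row 3 [0000011]: clauses=FFFF -> 0
  row 4 [0000100]: clauses=TTFT -> 0
  (every remaining row is evaluated the same way; all 128 results are listed next)
Full result column, 8 rows per line (x1,x2,x3,x4 fixed per line; x5,x6,x7 runs 000..111 left to right):
  rows 0-7 [x1,x2,x3,x4=0000]: 00000000  (ones: 0)
  rows 8-15 [x1,x2,x3,x4=0001]: 10001000  (ones: 2)
  rows 16-23 [x1,x2,x3,x4=0010]: 00001010  (ones: 2)
  rows 24-31 [x1,x2,x3,x4=0011]: 10101010  (ones: 4)
  rows 32-39 [x1,x2,x3,x4=0100]: 00000000  (ones: 0)
  rows 40-47 [x1,x2,x3,x4=0101]: 10001000  (ones: 2)
  rows 48-55 [x1,x2,x3,x4=0110]: 00001010  (ones: 2)
  rows 56-63 [x1,x2,x3,x4=0111]: 10101010  (ones: 4)
  rows 64-71 [x1,x2,x3,x4=1000]: 00000000  (ones: 0)
  rows 72-79 [x1,x2,x3,x4=1001]: 11001100  (ones: 4)
  rows 80-87 [x1,x2,x3,x4=1010]: 00001111  (ones: 4)
  rows 88-95 [x1,x2,x3,x4=1011]: 11111111  (ones: 8)
  rows 96-103 [x1,x2,x3,x4=1100]: 00000000  (ones: 0)
  rows 104-111 [x1,x2,x3,x4=1101]: 11001100  (ones: 4)
  rows 112-119 [x1,x2,x3,x4=1110]: 00001111  (ones: 4)
  rows 120-127 [x1,x2,x3,x4=1111]: 11111111  (ones: 8)
Satisfying assignments = 0+2+2+4+0+2+2+4+0+4+4+8+0+4+4+8 = 48

48


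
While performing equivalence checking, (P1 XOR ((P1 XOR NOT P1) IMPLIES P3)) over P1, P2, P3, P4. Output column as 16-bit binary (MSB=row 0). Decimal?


Formula: (P1 XOR ((P1 XOR NOT P1) IMPLIES P3)) over P1, P2, P3, P4 (16 rows)
Evaluate each row (bits = P1,P2,P3,P4, MSB first):
  row 0 [0000]: (0 XOR ((0 XOR NOT 0) IMPLIES 0)) -> 0
  row 1 [0001]: (0 XOR ((0 XOR NOT 0) IMPLIES 0)) -> 0
  row 2 [0010]: (0 XOR ((0 XOR NOT 0) IMPLIES 1)) -> 1
  row 3 [0011]: (0 XOR ((0 XOR NOT 0) IMPLIES 1)) -> 1
  row 4 [0100]: (0 XOR ((0 XOR NOT 0) IMPLIES 0)) -> 0
  row 5 [0101]: (0 XOR ((0 XOR NOT 0) IMPLIES 0)) -> 0
  row 6 [0110]: (0 XOR ((0 XOR NOT 0) IMPLIES 1)) -> 1
  row 7 [0111]: (0 XOR ((0 XOR NOT 0) IMPLIES 1)) -> 1
  row 8 [1000]: (1 XOR ((1 XOR NOT 1) IMPLIES 0)) -> 1
  row 9 [1001]: (1 XOR ((1 XOR NOT 1) IMPLIES 0)) -> 1
  row 10 [1010]: (1 XOR ((1 XOR NOT 1) IMPLIES 1)) -> 0
  row 11 [1011]: (1 XOR ((1 XOR NOT 1) IMPLIES 1)) -> 0
  row 12 [1100]: (1 XOR ((1 XOR NOT 1) IMPLIES 0)) -> 1
  row 13 [1101]: (1 XOR ((1 XOR NOT 1) IMPLIES 0)) -> 1
  row 14 [1110]: (1 XOR ((1 XOR NOT 1) IMPLIES 1)) -> 0
  row 15 [1111]: (1 XOR ((1 XOR NOT 1) IMPLIES 1)) -> 0
Full result column, 4 rows per line (P1,P2 fixed per line; P3,P4 runs 00..11 left to right):
  rows 0-3 [P1,P2=00]: 0011  = hex 3
  rows 4-7 [P1,P2=01]: 0011  = hex 3
  rows 8-11 [P1,P2=10]: 1100  = hex C
  rows 12-15 [P1,P2=11]: 1100  = hex C
Output column (row 0 .. row 15) = 0011001111001100
Output column grouped in 4s = 0011 0011 1100 1100 = 0x33CC
Convert to decimal digit by digit (value = value*16 + digit):
  3 -> 3
  3*16 + 3 = 51
  51*16 + 12 (C) = 828
  828*16 + 12 (C) = 13260
Decimal = 13260

13260


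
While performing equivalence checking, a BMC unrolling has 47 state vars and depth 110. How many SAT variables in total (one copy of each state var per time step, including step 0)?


BMC unrolls to depth k, creating one copy of each state var for steps 0..k.
Step count = 110 + 1 = 111 (steps 0 through 110)
Vars per step = 47
Total = 47 * 111 = 5217

5217


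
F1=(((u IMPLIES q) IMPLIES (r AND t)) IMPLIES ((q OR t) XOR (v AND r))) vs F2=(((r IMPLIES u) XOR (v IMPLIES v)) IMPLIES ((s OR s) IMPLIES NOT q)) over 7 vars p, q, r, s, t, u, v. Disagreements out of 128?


F1 = (((u IMPLIES q) IMPLIES (r AND t)) IMPLIES ((q OR t) XOR (v AND r)))
F2 = (((r IMPLIES u) XOR (v IMPLIES v)) IMPLIES ((s OR s) IMPLIES NOT q))
Evaluate both on each of 128 rows (bits = p,q,r,s,t,u,v):
  row 0 [0000000]: F1=1 F2=1 -> 0
  row 1 [0000001]: F1=1 F2=1 -> 0
  row 2 [0000010]: F1=0 F2=1 (differ) -> 1
  row 3 [0000011]: F1=0 F2=1 (differ) -> 1
  row 4 [0000100]: F1=1 F2=1 -> 0
  (every remaining row is evaluated the same way; all 128 results are listed next)
Full result column, 8 rows per line (p,q,r,s fixed per line; t,u,v runs 000..111 left to right):
  rows 0-7 [p,q,r,s=0000]: 00110000  (ones: 2)
  rows 8-15 [p,q,r,s=0001]: 00110000  (ones: 2)
  rows 16-23 [p,q,r,s=0010]: 00100101  (ones: 3)
  rows 24-31 [p,q,r,s=0011]: 00100101  (ones: 3)
  rows 32-39 [p,q,r,s=0100]: 00000000  (ones: 0)
  rows 40-47 [p,q,r,s=0101]: 00000000  (ones: 0)
  rows 48-55 [p,q,r,s=0110]: 00000101  (ones: 2)
  rows 56-63 [p,q,r,s=0111]: 11001001  (ones: 4)
  rows 64-71 [p,q,r,s=1000]: 00110000  (ones: 2)
  rows 72-79 [p,q,r,s=1001]: 00110000  (ones: 2)
  rows 80-87 [p,q,r,s=1010]: 00100101  (ones: 3)
  rows 88-95 [p,q,r,s=1011]: 00100101  (ones: 3)
  rows 96-103 [p,q,r,s=1100]: 00000000  (ones: 0)
  rows 104-111 [p,q,r,s=1101]: 00000000  (ones: 0)
  rows 112-119 [p,q,r,s=1110]: 00000101  (ones: 2)
  rows 120-127 [p,q,r,s=1111]: 11001001  (ones: 4)
Disagreements = 2+2+3+3+0+0+2+4+2+2+3+3+0+0+2+4 = 32

32


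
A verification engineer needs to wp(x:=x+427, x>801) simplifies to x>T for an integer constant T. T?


Formula: wp(x:=E, P) = P[E/x] (substitute E for x in postcondition)
Step 1: Postcondition: x>801
Step 2: Substitute x+427 for x: x+427>801
Step 3: Solve for x: x > 801-427 = 374

374


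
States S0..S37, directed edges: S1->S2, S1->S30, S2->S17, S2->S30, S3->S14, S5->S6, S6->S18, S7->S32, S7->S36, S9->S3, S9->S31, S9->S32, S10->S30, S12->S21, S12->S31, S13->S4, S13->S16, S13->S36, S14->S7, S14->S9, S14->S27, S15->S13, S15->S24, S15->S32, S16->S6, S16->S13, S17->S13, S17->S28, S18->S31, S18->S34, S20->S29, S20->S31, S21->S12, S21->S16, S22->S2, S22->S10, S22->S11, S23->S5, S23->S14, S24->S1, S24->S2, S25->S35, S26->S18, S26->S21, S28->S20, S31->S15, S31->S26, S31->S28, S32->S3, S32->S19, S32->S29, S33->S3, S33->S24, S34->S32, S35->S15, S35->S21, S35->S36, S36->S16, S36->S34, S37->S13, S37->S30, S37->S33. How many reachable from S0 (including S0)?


BFS from S0:
  layer 0: {S0}
Reachable set: {S0}
Count = 1

1


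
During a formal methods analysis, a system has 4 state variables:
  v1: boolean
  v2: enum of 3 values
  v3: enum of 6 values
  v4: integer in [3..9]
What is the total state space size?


State space = product of domain sizes of all variables.
Domain sizes:
  v1 (boolean): 2
  v2 (enum of 3 values): 3
  v3 (enum of 6 values): 6
  v4 (integer in [3..9]): 7
Product = 2 * 3 * 6 * 7 = 252

252


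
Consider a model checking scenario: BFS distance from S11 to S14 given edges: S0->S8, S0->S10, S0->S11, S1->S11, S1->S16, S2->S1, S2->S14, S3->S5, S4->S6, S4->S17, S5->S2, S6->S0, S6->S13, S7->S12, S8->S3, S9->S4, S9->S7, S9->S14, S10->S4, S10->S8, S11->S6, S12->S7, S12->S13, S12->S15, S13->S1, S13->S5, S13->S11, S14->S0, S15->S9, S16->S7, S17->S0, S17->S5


BFS layer-by-layer from S11:
  dist 0: {S11}
  dist 1: {S6}
  dist 2: {S0, S13}
  dist 3: {S1, S5, S8, S10}
  dist 4: {S2, S3, S4, S16}
  dist 5: {S7, S14, S17}
  -> S14 reached at distance 5
Shortest path length = 5

5


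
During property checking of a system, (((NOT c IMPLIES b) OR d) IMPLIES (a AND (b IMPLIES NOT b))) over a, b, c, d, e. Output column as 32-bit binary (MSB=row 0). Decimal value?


Formula: (((NOT c IMPLIES b) OR d) IMPLIES (a AND (b IMPLIES NOT b))) over a, b, c, d, e (32 rows)
Evaluate each row (bits = a,b,c,d,e, MSB first):
  row 0 [00000]: (((NOT 0 IMPLIES 0) OR 0) IMPLIES (0 AND (0 IMPLIES NOT 0))) -> 1
  row 1 [00001]: (((NOT 0 IMPLIES 0) OR 0) IMPLIES (0 AND (0 IMPLIES NOT 0))) -> 1
  row 2 [00010]: (((NOT 0 IMPLIES 0) OR 1) IMPLIES (0 AND (0 IMPLIES NOT 0))) -> 0
  row 3 [00011]: (((NOT 0 IMPLIES 0) OR 1) IMPLIES (0 AND (0 IMPLIES NOT 0))) -> 0
  row 4 [00100]: (((NOT 1 IMPLIES 0) OR 0) IMPLIES (0 AND (0 IMPLIES NOT 0))) -> 0
  row 5 [00101]: (((NOT 1 IMPLIES 0) OR 0) IMPLIES (0 AND (0 IMPLIES NOT 0))) -> 0
  row 6 [00110]: (((NOT 1 IMPLIES 0) OR 1) IMPLIES (0 AND (0 IMPLIES NOT 0))) -> 0
  row 7 [00111]: (((NOT 1 IMPLIES 0) OR 1) IMPLIES (0 AND (0 IMPLIES NOT 0))) -> 0
  row 8 [01000]: (((NOT 0 IMPLIES 1) OR 0) IMPLIES (0 AND (1 IMPLIES NOT 1))) -> 0
  row 9 [01001]: (((NOT 0 IMPLIES 1) OR 0) IMPLIES (0 AND (1 IMPLIES NOT 1))) -> 0
  row 10 [01010]: (((NOT 0 IMPLIES 1) OR 1) IMPLIES (0 AND (1 IMPLIES NOT 1))) -> 0
  row 11 [01011]: (((NOT 0 IMPLIES 1) OR 1) IMPLIES (0 AND (1 IMPLIES NOT 1))) -> 0
  row 12 [01100]: (((NOT 1 IMPLIES 1) OR 0) IMPLIES (0 AND (1 IMPLIES NOT 1))) -> 0
  row 13 [01101]: (((NOT 1 IMPLIES 1) OR 0) IMPLIES (0 AND (1 IMPLIES NOT 1))) -> 0
  row 14 [01110]: (((NOT 1 IMPLIES 1) OR 1) IMPLIES (0 AND (1 IMPLIES NOT 1))) -> 0
  row 15 [01111]: (((NOT 1 IMPLIES 1) OR 1) IMPLIES (0 AND (1 IMPLIES NOT 1))) -> 0
  row 16 [10000]: (((NOT 0 IMPLIES 0) OR 0) IMPLIES (1 AND (0 IMPLIES NOT 0))) -> 1
  row 17 [10001]: (((NOT 0 IMPLIES 0) OR 0) IMPLIES (1 AND (0 IMPLIES NOT 0))) -> 1
  row 18 [10010]: (((NOT 0 IMPLIES 0) OR 1) IMPLIES (1 AND (0 IMPLIES NOT 0))) -> 1
  row 19 [10011]: (((NOT 0 IMPLIES 0) OR 1) IMPLIES (1 AND (0 IMPLIES NOT 0))) -> 1
  row 20 [10100]: (((NOT 1 IMPLIES 0) OR 0) IMPLIES (1 AND (0 IMPLIES NOT 0))) -> 1
  row 21 [10101]: (((NOT 1 IMPLIES 0) OR 0) IMPLIES (1 AND (0 IMPLIES NOT 0))) -> 1
  row 22 [10110]: (((NOT 1 IMPLIES 0) OR 1) IMPLIES (1 AND (0 IMPLIES NOT 0))) -> 1
  row 23 [10111]: (((NOT 1 IMPLIES 0) OR 1) IMPLIES (1 AND (0 IMPLIES NOT 0))) -> 1
  row 24 [11000]: (((NOT 0 IMPLIES 1) OR 0) IMPLIES (1 AND (1 IMPLIES NOT 1))) -> 0
  row 25 [11001]: (((NOT 0 IMPLIES 1) OR 0) IMPLIES (1 AND (1 IMPLIES NOT 1))) -> 0
  row 26 [11010]: (((NOT 0 IMPLIES 1) OR 1) IMPLIES (1 AND (1 IMPLIES NOT 1))) -> 0
  row 27 [11011]: (((NOT 0 IMPLIES 1) OR 1) IMPLIES (1 AND (1 IMPLIES NOT 1))) -> 0
  row 28 [11100]: (((NOT 1 IMPLIES 1) OR 0) IMPLIES (1 AND (1 IMPLIES NOT 1))) -> 0
  row 29 [11101]: (((NOT 1 IMPLIES 1) OR 0) IMPLIES (1 AND (1 IMPLIES NOT 1))) -> 0
  row 30 [11110]: (((NOT 1 IMPLIES 1) OR 1) IMPLIES (1 AND (1 IMPLIES NOT 1))) -> 0
  row 31 [11111]: (((NOT 1 IMPLIES 1) OR 1) IMPLIES (1 AND (1 IMPLIES NOT 1))) -> 0
Full result column, 4 rows per line (a,b,c fixed per line; d,e runs 00..11 left to right):
  rows 0-3 [a,b,c=000]: 1100  = hex C
  rows 4-7 [a,b,c=001]: 0000  = hex 0
  rows 8-11 [a,b,c=010]: 0000  = hex 0
  rows 12-15 [a,b,c=011]: 0000  = hex 0
  rows 16-19 [a,b,c=100]: 1111  = hex F
  rows 20-23 [a,b,c=101]: 1111  = hex F
  rows 24-27 [a,b,c=110]: 0000  = hex 0
  rows 28-31 [a,b,c=111]: 0000  = hex 0
Output column (row 0 .. row 31) = 11000000000000001111111100000000
Output column grouped in 4s = 1100 0000 0000 0000 1111 1111 0000 0000 = 0xC000FF00
Convert to decimal digit by digit (value = value*16 + digit):
  C -> 12
  12*16 + 0 = 192
  192*16 + 0 = 3072
  3072*16 + 0 = 49152
  49152*16 + 15 (F) = 786447
  786447*16 + 15 (F) = 12583167
  12583167*16 + 0 = 201330672
  201330672*16 + 0 = 3221290752
Decimal = 3221290752

3221290752


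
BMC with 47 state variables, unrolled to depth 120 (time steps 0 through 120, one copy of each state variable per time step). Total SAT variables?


BMC unrolls to depth k, creating one copy of each state var for steps 0..k.
Step count = 120 + 1 = 121 (steps 0 through 120)
Vars per step = 47
Total = 47 * 121 = 5687

5687


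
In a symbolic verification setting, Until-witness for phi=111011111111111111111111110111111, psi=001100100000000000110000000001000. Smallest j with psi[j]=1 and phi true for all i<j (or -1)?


(phi U psi) at 0: need smallest j with psi[j]=1 and phi[i]=1 for all i in [0,j).
Scan from step 0:
  step 0: phi=1, psi=0 -> continue
  step 1: phi=1, psi=0 -> continue
  step 2: psi=1 and phi held for [0,2) -> witness found
Witness step = 2

2


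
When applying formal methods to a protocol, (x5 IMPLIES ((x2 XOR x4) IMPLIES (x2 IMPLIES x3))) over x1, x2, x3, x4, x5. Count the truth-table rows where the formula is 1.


Formula: (x5 IMPLIES ((x2 XOR x4) IMPLIES (x2 IMPLIES x3))) over 5 vars (32 rows)
Evaluate each row (x1, x2, x3, x4, x5 as bits, MSB first):
  row 0 [00000]: (0 IMPLIES ((0 XOR 0) IMPLIES (0 IMPLIES 0))) -> 1
  row 1 [00001]: (1 IMPLIES ((0 XOR 0) IMPLIES (0 IMPLIES 0))) -> 1
  row 2 [00010]: (0 IMPLIES ((0 XOR 1) IMPLIES (0 IMPLIES 0))) -> 1
  row 3 [00011]: (1 IMPLIES ((0 XOR 1) IMPLIES (0 IMPLIES 0))) -> 1
  row 4 [00100]: (0 IMPLIES ((0 XOR 0) IMPLIES (0 IMPLIES 1))) -> 1
  row 5 [00101]: (1 IMPLIES ((0 XOR 0) IMPLIES (0 IMPLIES 1))) -> 1
  row 6 [00110]: (0 IMPLIES ((0 XOR 1) IMPLIES (0 IMPLIES 1))) -> 1
  row 7 [00111]: (1 IMPLIES ((0 XOR 1) IMPLIES (0 IMPLIES 1))) -> 1
  row 8 [01000]: (0 IMPLIES ((1 XOR 0) IMPLIES (1 IMPLIES 0))) -> 1
  row 9 [01001]: (1 IMPLIES ((1 XOR 0) IMPLIES (1 IMPLIES 0))) -> 0
  row 10 [01010]: (0 IMPLIES ((1 XOR 1) IMPLIES (1 IMPLIES 0))) -> 1
  row 11 [01011]: (1 IMPLIES ((1 XOR 1) IMPLIES (1 IMPLIES 0))) -> 1
  row 12 [01100]: (0 IMPLIES ((1 XOR 0) IMPLIES (1 IMPLIES 1))) -> 1
  row 13 [01101]: (1 IMPLIES ((1 XOR 0) IMPLIES (1 IMPLIES 1))) -> 1
  row 14 [01110]: (0 IMPLIES ((1 XOR 1) IMPLIES (1 IMPLIES 1))) -> 1
  row 15 [01111]: (1 IMPLIES ((1 XOR 1) IMPLIES (1 IMPLIES 1))) -> 1
  row 16 [10000]: (0 IMPLIES ((0 XOR 0) IMPLIES (0 IMPLIES 0))) -> 1
  row 17 [10001]: (1 IMPLIES ((0 XOR 0) IMPLIES (0 IMPLIES 0))) -> 1
  row 18 [10010]: (0 IMPLIES ((0 XOR 1) IMPLIES (0 IMPLIES 0))) -> 1
  row 19 [10011]: (1 IMPLIES ((0 XOR 1) IMPLIES (0 IMPLIES 0))) -> 1
  row 20 [10100]: (0 IMPLIES ((0 XOR 0) IMPLIES (0 IMPLIES 1))) -> 1
  row 21 [10101]: (1 IMPLIES ((0 XOR 0) IMPLIES (0 IMPLIES 1))) -> 1
  row 22 [10110]: (0 IMPLIES ((0 XOR 1) IMPLIES (0 IMPLIES 1))) -> 1
  row 23 [10111]: (1 IMPLIES ((0 XOR 1) IMPLIES (0 IMPLIES 1))) -> 1
  row 24 [11000]: (0 IMPLIES ((1 XOR 0) IMPLIES (1 IMPLIES 0))) -> 1
  row 25 [11001]: (1 IMPLIES ((1 XOR 0) IMPLIES (1 IMPLIES 0))) -> 0
  row 26 [11010]: (0 IMPLIES ((1 XOR 1) IMPLIES (1 IMPLIES 0))) -> 1
  row 27 [11011]: (1 IMPLIES ((1 XOR 1) IMPLIES (1 IMPLIES 0))) -> 1
  row 28 [11100]: (0 IMPLIES ((1 XOR 0) IMPLIES (1 IMPLIES 1))) -> 1
  row 29 [11101]: (1 IMPLIES ((1 XOR 0) IMPLIES (1 IMPLIES 1))) -> 1
  row 30 [11110]: (0 IMPLIES ((1 XOR 1) IMPLIES (1 IMPLIES 1))) -> 1
  row 31 [11111]: (1 IMPLIES ((1 XOR 1) IMPLIES (1 IMPLIES 1))) -> 1
Full result column, 8 rows per line (x1,x2 fixed per line; x3,x4,x5 runs 000..111 left to right):
  rows 0-7 [x1,x2=00]: 11111111  (ones: 8)
  rows 8-15 [x1,x2=01]: 10111111  (ones: 7)
  rows 16-23 [x1,x2=10]: 11111111  (ones: 8)
  rows 24-31 [x1,x2=11]: 10111111  (ones: 7)
Count of 1-rows = 8+7+8+7 = 30

30


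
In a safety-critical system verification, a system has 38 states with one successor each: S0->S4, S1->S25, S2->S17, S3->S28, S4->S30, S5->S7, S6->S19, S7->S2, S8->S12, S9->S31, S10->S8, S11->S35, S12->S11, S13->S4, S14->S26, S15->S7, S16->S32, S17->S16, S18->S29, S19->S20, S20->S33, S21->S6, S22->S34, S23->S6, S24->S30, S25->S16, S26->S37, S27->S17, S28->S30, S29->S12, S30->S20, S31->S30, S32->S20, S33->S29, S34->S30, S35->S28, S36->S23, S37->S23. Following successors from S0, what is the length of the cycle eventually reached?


Trace from S0 until a state repeats:
  S0 -> S4 -> S30 -> S20 -> S33 -> S29 -> S12 -> S11 -> S35 -> S28 -> S30
S30 first seen at step 2, revisited at step 10.
Cycle length = 10 - 2 = 8

8


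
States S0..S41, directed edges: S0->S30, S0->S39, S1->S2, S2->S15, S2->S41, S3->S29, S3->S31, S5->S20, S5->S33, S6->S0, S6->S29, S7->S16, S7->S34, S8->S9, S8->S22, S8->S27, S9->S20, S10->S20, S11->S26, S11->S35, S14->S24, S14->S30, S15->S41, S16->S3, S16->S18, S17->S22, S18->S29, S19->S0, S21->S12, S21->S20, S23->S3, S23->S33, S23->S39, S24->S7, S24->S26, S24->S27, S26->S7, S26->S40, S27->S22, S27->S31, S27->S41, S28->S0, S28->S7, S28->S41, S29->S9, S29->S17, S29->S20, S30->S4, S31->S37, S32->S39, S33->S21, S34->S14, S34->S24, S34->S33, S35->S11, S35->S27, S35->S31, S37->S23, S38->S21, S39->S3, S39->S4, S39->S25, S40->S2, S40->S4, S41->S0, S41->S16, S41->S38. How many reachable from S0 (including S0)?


BFS from S0:
  layer 0: {S0}
  layer 1: {S30, S39}
  layer 2: {S3, S4, S25}
  layer 3: {S29, S31}
  layer 4: {S9, S17, S20, S37}
  layer 5: {S22, S23}
  layer 6: {S33}
  layer 7: {S21}
  layer 8: {S12}
Reachable set: {S0, S3, S4, S9, S12, S17, S20, S21, S22, S23, S25, S29, S30, S31, S33, S37, S39}
Count = 17

17
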